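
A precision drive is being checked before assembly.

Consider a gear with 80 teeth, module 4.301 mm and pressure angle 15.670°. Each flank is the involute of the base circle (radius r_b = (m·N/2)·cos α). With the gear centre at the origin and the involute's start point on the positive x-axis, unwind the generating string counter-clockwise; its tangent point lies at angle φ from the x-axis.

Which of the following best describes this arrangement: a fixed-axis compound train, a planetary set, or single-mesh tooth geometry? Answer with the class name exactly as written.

single-mesh tooth geometry

class = single-mesh tooth geometry [base-circle involute, m = 4.301, 80T]
classification: single-mesh tooth geometry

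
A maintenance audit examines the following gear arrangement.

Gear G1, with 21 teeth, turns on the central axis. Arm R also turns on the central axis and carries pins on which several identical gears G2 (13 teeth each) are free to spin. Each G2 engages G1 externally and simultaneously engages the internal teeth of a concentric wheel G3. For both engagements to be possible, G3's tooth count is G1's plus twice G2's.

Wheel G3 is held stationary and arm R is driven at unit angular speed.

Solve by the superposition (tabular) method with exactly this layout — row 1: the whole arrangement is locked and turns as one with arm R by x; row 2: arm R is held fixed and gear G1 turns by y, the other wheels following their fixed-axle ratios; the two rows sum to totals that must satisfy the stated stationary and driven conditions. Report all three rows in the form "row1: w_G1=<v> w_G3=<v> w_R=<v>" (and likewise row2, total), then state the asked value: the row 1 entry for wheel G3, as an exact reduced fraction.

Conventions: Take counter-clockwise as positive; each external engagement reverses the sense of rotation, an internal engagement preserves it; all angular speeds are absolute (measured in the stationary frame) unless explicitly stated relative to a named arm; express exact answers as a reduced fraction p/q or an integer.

row1: w_G1=1 w_G3=1 w_R=1
row2: w_G1=47/21 w_G3=-1 w_R=0
total: w_G1=68/21 w_G3=0 w_R=1
asked value: 1

recognized (axles ride arm R): planetary set, 21/13/47 teeth
superposition row 1 [locked train]: every member turns x
row 2 — arm fixed, fixed-axis ratios: sun y, ring −(21/47)·y, arm 0
boundary: total ω_ring = x − (21/47)·y = 0 and total ω_arm = x = 1  ⇒  y = 47/21, x = 1
row 2 ring = −(21/47)·47/21 = -1
totals (row 1 + row 2): sun 1 + 47/21 = 68/21, ring 1 + (-1) = 0, arm 1 + 0 = 1
asked cell (row1, ring) = 1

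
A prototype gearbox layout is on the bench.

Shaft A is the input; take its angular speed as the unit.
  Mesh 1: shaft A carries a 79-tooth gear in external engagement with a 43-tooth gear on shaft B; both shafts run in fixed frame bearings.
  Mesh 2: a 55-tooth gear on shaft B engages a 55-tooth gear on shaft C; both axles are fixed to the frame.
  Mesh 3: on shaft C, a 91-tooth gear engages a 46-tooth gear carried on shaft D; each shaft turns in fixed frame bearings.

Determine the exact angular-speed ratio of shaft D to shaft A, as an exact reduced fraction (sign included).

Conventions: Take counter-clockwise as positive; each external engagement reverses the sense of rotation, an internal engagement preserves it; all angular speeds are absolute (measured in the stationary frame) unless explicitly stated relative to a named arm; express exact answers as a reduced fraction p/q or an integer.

-7189/1978

class = fixed-axis compound train [3 meshes; 3 ratios multiply, 3 sense flips]
mesh 1 [79T→43T]: running ratio 79/43, sense −
mesh 2 [55T→55T]: running ratio 79/43, sense +
mesh 3 [91T→46T]: running ratio 7189/1978, sense −
ω_out/ω_in = -7189/1978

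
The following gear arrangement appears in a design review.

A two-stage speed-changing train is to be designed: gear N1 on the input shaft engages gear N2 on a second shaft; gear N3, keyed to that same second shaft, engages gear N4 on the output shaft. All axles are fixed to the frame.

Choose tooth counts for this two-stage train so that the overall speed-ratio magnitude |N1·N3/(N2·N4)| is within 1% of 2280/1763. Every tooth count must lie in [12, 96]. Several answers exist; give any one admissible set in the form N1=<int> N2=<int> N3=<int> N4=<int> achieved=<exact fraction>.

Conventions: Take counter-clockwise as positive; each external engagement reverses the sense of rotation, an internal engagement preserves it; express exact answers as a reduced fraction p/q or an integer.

N1=24 N2=41 N3=95 N4=43 achieved=2280/1763

2-stage fixed-axis compound train for ratio 2280/1763
target = 2280/1763 in lowest terms: an exact hit needs N1·N3 = k·2280 and N2·N4 = k·1763 for one integer k, every count in [12, 96]; additionally prefer no 1:1 stage (N1 ≠ N2, N3 ≠ N4)
k = 1: N1·N3 = 2280 = 24·95, N2·N4 = 1763 = 41·43
achieved = 24·95/(41·43) = 2280/1763; |achieved − target| = 0 ≤ 114/8815 ✓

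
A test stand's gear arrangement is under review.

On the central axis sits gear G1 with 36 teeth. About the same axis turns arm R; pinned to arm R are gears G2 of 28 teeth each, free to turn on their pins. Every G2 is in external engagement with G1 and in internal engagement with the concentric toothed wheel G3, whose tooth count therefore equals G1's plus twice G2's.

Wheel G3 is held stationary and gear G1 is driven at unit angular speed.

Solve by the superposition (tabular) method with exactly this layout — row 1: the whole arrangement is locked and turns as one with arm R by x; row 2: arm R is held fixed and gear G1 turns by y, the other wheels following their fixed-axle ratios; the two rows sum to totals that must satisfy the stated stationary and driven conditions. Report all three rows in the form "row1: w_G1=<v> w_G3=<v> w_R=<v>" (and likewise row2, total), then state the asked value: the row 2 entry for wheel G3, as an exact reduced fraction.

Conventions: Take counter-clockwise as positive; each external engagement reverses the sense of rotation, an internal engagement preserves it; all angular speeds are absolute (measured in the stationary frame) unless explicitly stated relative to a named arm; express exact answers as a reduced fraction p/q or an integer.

topology: planetary set — G1 36T / G2 28T / G3 92T, arm = carrier (Willis)
row 1 — lock + rotate with arm: ω_sun = ω_ring = ω_arm = x
superposition row 2 [arm held]: sun y, ring −(36/92)·y, arm 0
boundary: total ω_ring = x − (36/92)·y = 0 and total ω_sun = x + y = 1  ⇒  y = 23/32, x = 9/32
row 2 ring = −(36/92)·23/32 = -9/32
totals (row 1 + row 2): sun 9/32 + 23/32 = 1, ring 9/32 + (-9/32) = 0, arm 9/32 + 0 = 9/32
asked cell (row2, ring) = -9/32

row1: w_G1=9/32 w_G3=9/32 w_R=9/32
row2: w_G1=23/32 w_G3=-9/32 w_R=0
total: w_G1=1 w_G3=0 w_R=9/32
asked value: -9/32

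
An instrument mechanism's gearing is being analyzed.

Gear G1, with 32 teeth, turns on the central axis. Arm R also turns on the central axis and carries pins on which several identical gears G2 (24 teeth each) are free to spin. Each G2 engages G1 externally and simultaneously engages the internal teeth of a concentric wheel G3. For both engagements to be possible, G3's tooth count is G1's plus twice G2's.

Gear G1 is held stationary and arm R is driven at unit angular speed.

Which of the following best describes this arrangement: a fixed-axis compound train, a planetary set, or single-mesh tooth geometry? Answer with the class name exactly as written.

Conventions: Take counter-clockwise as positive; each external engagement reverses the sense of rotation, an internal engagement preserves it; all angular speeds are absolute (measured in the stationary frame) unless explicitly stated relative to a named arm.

recognized (axles ride arm R): planetary set, 32/24/80 teeth
classification: planetary set

planetary set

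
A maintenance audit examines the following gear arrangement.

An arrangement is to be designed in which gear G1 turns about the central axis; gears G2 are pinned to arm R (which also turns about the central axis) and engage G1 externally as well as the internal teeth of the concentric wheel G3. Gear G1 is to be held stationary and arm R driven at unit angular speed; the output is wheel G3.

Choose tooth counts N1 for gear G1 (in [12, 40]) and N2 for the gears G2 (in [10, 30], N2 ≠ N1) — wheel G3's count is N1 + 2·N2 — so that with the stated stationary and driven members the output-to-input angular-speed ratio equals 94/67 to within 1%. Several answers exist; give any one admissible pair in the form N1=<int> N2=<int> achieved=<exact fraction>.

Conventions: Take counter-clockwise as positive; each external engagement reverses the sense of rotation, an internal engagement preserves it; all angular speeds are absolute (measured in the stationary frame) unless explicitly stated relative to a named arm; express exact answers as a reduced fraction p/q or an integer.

N1=27 N2=20 achieved=94/67

topology: planetary set — design target 94/67, arm = carrier (Willis)
Willis with ω_sun = 0: ω_ring/ω_arm = (N1+N3)/N3; set equal to 94/67  ⇒  N3/N1 = 1/(94/67 − 1) = 67/27
N3 = N1 + 2·N2  ⇒  N2/N1 = (N3/N1 − 1)/2 = (67/27 − 1)/2 = 20/27
smallest multiple with N1 ≥ 12 and N2 ≥ 10: k = 1  ⇒  N1 = 1·27 = 27, N2 = 1·20 = 20 (N1 ≤ 40, N2 ≤ 30, N2 ≠ N1 ✓), N3 = 27 + 2·20 = 67
check: (N1+N3)/N3 with N1 = 27, N3 = 67 gives 94/67; |achieved − target| = 0 ≤ 47/3350 ✓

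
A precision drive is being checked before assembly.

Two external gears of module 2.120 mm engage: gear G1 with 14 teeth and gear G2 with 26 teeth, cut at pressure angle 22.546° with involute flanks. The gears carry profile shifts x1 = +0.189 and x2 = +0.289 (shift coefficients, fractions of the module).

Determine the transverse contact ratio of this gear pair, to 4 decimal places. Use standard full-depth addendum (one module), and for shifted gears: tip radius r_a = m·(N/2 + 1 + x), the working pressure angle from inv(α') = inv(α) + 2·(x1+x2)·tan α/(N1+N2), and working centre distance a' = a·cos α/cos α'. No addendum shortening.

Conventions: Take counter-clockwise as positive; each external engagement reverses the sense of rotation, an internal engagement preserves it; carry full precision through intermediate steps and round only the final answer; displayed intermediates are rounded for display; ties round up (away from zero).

recognized (one external pair, fixed centres): single-mesh tooth geometry, m = 2.120, N1 = 14, N2 = 26
base radii: r_b1 = 13.705808, r_b2 = 25.453644
tip radii: r_a1 = 17.360680, r_a2 = 30.292680
inv(α') = inv(22.546°) + 2·(+0.189+0.289)·tan α/(14+26) = 0.03157473  ⇒  α' = 25.41357°
a' = a·cos α / cos α' = 42.4000·cos 22.546°/cos 25.41357° = 43.354732
action lengths: √(r_a1²−r_b1²) = 10.655704, √(r_a2²−r_b2²) = 16.424325
base pitch p_b = π·m·cos α = 6.151152
CR = (10.655704 + 16.424325 − 43.354732·sin 25.41357°)/6.151152 = 1.377690
contact ratio ≈ 1.3777

1.3777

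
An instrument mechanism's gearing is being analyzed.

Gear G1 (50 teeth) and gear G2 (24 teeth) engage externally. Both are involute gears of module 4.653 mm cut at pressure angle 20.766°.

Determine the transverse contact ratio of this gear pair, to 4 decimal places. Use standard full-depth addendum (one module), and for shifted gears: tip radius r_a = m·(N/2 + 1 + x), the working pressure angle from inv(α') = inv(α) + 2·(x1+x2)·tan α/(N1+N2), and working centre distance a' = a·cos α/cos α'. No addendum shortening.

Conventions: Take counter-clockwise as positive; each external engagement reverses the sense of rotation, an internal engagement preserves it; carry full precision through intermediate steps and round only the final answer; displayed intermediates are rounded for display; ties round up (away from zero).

1.6441

single-mesh involute tooth geometry (50T engaging 24T at module 4.653)
base radii: r_b1 = 108.768090, r_b2 = 52.208683
tip radii: r_a1 = 120.978000, r_a2 = 60.489000
no profile shift: α' = α, a' = a
action lengths: √(r_a1²−r_b1²) = 52.963941, √(r_a2²−r_b2²) = 30.547872
base pitch p_b = π·m·cos α = 13.668201
CR = (52.963941 + 30.547872 − 172.161000·sin 20.76600°)/13.668201 = 1.644090
contact ratio ≈ 1.6441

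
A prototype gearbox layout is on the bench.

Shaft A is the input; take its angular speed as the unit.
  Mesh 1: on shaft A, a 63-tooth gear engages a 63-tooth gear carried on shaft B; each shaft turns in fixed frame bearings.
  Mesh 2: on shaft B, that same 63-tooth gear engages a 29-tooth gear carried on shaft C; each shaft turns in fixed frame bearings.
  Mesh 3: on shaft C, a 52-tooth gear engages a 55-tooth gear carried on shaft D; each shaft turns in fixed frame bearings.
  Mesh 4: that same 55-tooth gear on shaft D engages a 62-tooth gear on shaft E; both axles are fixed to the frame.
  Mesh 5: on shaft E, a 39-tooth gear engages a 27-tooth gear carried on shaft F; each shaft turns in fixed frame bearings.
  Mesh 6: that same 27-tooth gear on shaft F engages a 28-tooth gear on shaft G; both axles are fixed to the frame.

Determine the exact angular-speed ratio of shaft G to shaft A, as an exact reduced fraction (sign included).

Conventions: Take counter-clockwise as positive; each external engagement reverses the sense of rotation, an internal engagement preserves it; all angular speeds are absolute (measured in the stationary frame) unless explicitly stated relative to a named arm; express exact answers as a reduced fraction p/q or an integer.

4563/1798

class = fixed-axis compound train [6 meshes; 6 ratios multiply, 6 sense flips]
mesh 1 [63T→63T]: running ratio 1, sense −
mesh 2 [63T→29T]: running ratio 63/29, sense +
mesh 3 [52T→55T]: running ratio 3276/1595, sense −
mesh 4 [55T→62T]: running ratio 1638/899, sense +
mesh 5 [39T→27T]: running ratio 2366/899, sense −
mesh 6 [27T→28T]: running ratio 4563/1798, sense +
ω_out/ω_in = 4563/1798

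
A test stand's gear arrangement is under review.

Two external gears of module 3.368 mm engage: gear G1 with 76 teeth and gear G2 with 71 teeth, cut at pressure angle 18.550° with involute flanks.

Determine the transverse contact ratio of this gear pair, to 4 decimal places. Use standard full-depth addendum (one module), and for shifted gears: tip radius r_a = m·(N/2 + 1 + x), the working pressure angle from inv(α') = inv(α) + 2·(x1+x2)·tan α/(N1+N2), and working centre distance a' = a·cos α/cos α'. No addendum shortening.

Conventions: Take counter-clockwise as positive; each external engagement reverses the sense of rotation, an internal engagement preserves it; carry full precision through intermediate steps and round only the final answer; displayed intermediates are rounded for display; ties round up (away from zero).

recognized (one external pair, fixed centres): single-mesh tooth geometry, m = 3.368, N1 = 76, N2 = 71
base radii: r_b1 = 121.334770, r_b2 = 113.352219
tip radii: r_a1 = 131.352000, r_a2 = 122.932000
no profile shift: α' = α, a' = a
action lengths: √(r_a1²−r_b1²) = 50.311247, √(r_a2²−r_b2²) = 47.576791
base pitch p_b = π·m·cos α = 10.031169
CR = (50.311247 + 47.576791 − 247.548000·sin 18.55000°)/10.031169 = 1.907562
contact ratio ≈ 1.9076

1.9076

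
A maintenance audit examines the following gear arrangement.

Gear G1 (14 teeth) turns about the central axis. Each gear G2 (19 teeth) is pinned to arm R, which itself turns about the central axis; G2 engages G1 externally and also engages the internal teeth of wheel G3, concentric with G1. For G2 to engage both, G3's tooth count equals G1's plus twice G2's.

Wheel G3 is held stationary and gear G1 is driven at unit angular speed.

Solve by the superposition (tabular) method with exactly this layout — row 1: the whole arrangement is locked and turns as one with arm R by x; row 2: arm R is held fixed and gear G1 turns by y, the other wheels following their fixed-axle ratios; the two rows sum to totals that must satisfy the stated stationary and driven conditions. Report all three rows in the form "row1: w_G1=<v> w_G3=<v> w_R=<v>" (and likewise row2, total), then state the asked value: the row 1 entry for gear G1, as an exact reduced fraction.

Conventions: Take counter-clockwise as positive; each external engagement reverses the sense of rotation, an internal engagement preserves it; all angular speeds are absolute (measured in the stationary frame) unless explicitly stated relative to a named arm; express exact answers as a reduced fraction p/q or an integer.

recognized (axles ride arm R): planetary set, 14/19/52 teeth
row 1 (train locked, turned with arm): all members turn x
row 2 — arm fixed, fixed-axis ratios: sun y, ring −(14/52)·y, arm 0
boundary: total ω_ring = x − (14/52)·y = 0 and total ω_sun = x + y = 1  ⇒  y = 26/33, x = 7/33
row 2 ring = −(14/52)·26/33 = -7/33
totals (row 1 + row 2): sun 7/33 + 26/33 = 1, ring 7/33 + (-7/33) = 0, arm 7/33 + 0 = 7/33
asked cell (row1, sun) = 7/33

row1: w_G1=7/33 w_G3=7/33 w_R=7/33
row2: w_G1=26/33 w_G3=-7/33 w_R=0
total: w_G1=1 w_G3=0 w_R=7/33
asked value: 7/33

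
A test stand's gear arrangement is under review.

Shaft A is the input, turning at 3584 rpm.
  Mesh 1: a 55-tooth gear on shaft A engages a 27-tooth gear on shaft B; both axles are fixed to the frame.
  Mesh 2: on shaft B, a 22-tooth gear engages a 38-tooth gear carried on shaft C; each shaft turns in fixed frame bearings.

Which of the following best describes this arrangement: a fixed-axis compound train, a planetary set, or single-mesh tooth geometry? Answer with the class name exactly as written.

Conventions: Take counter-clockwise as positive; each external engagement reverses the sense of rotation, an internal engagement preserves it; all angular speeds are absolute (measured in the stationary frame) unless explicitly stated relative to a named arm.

fixed-axis compound train

topology: fixed-axis compound train — 2 meshes, A→C
classification: fixed-axis compound train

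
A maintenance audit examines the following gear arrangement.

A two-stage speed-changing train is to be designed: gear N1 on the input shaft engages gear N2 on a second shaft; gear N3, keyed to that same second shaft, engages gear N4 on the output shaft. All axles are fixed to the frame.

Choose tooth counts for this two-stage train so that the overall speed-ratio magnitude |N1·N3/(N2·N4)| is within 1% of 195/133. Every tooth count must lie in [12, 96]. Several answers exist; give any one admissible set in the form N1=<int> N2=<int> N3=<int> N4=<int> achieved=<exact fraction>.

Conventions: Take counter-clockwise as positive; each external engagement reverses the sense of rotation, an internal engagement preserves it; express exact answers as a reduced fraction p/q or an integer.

topology: fixed-axis compound train — 2 stages, target 195/133
target = 195/133 in lowest terms: an exact hit needs N1·N3 = k·195 and N2·N4 = k·133 for one integer k, every count in [12, 96]; additionally prefer no 1:1 stage (N1 ≠ N2, N3 ≠ N4)
k = 1: no 1:1-free in-range split of k·195 and k·133 into factor pairs; take k = 2
k = 2: N1·N3 = 390 = 13·30, N2·N4 = 266 = 14·19
achieved = 13·30/(14·19) = 195/133; |achieved − target| = 0 ≤ 39/2660 ✓

N1=13 N2=14 N3=30 N4=19 achieved=195/133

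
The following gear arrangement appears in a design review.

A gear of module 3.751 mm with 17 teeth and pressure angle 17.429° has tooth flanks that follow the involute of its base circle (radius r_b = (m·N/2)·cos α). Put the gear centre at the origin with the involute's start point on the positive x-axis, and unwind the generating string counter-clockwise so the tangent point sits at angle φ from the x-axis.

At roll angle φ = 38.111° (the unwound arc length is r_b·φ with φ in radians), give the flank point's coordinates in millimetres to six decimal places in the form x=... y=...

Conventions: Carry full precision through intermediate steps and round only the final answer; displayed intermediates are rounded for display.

single-mesh involute tooth geometry (17T wheel at module 3.751)
pitch radius r_p = m·N/2 = 3.751·17/2 = 31.883500
base radius r_b = r_p·cos α = 31.883500·cos 17.429° = 30.419692
roll angle φ = 38.111° = 0.66516243 rad
x = r_b·(cos φ + φ·sin φ) = 36.422900
y = r_b·(sin φ − φ·cos φ) = 2.854162

x=36.422900 y=2.854162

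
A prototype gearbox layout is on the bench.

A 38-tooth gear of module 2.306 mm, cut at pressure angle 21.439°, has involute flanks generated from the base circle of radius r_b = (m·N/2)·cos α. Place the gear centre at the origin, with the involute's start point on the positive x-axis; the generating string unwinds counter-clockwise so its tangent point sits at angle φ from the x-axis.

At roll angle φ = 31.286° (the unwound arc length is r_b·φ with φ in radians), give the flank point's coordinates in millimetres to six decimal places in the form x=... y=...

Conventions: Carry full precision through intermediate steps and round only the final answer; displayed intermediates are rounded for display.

class = single-mesh tooth geometry [base-circle involute, m = 2.306, 38T]
pitch radius r_p = m·N/2 = 2.306·38/2 = 43.814000
base radius r_b = r_p·cos α = 43.814000·cos 21.439° = 40.782388
roll angle φ = 31.286° = 0.54604371 rad
x = r_b·(cos φ + φ·sin φ) = 46.416552
y = r_b·(sin φ − φ·cos φ) = 2.147973

x=46.416552 y=2.147973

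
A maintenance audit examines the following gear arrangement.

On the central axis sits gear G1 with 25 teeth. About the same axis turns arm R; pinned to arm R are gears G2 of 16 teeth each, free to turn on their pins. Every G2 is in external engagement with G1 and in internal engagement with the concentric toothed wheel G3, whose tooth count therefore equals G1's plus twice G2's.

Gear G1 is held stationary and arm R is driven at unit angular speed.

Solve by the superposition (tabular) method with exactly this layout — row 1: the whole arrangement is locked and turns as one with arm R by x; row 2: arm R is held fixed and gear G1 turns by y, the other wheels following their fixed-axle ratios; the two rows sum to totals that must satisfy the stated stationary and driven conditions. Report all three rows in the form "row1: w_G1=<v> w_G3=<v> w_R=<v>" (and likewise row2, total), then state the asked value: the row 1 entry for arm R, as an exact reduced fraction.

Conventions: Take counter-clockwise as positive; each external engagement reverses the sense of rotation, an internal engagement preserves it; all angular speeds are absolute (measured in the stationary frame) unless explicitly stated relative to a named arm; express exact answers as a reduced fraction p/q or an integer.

row1: w_G1=1 w_G3=1 w_R=1
row2: w_G1=-1 w_G3=25/57 w_R=0
total: w_G1=0 w_G3=82/57 w_R=1
asked value: 1

recognized (axles ride arm R): planetary set, 25/16/57 teeth
row 1 (train locked, turned with arm): all members turn x
row 2 (arm held, sun turns y): ω_ring = −(25/57)·y, ω_arm = 0
boundary: total ω_sun = x + y = 0 and total ω_arm = x = 1  ⇒  y = -1, x = 1
row 2 ring = −(25/57)·(-1) = 25/57
totals (row 1 + row 2): sun 1 + (-1) = 0, ring 1 + 25/57 = 82/57, arm 1 + 0 = 1
asked cell (row1, arm) = 1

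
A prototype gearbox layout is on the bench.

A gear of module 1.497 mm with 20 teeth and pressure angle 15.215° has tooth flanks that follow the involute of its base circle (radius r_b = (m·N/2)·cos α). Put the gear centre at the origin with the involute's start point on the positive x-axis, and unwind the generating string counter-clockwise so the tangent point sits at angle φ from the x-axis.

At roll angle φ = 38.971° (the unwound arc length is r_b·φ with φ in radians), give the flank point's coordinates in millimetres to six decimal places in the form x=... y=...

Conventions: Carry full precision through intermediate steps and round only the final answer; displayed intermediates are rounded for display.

x=17.410060 y=1.446221

single-mesh involute tooth geometry (20T wheel at module 1.497)
pitch radius r_p = m·N/2 = 1.497·20/2 = 14.970000
base radius r_b = r_p·cos α = 14.970000·cos 15.215° = 14.445269
roll angle φ = 38.971° = 0.68017226 rad
x = r_b·(cos φ + φ·sin φ) = 17.410060
y = r_b·(sin φ − φ·cos φ) = 1.446221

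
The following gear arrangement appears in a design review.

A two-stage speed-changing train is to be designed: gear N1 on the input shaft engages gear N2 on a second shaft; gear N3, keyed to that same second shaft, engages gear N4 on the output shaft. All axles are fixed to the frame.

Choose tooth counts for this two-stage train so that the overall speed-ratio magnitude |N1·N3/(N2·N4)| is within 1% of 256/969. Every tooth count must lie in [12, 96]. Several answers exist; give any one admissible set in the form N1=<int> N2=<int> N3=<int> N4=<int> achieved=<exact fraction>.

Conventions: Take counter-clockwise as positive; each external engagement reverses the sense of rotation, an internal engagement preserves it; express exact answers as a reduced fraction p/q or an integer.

N1=16 N2=17 N3=16 N4=57 achieved=256/969

topology: fixed-axis compound train — 2 stages, target 256/969
target = 256/969 in lowest terms: an exact hit needs N1·N3 = k·256 and N2·N4 = k·969 for one integer k, every count in [12, 96]; additionally prefer no 1:1 stage (N1 ≠ N2, N3 ≠ N4)
k = 1: N1·N3 = 256 = 16·16, N2·N4 = 969 = 17·57
achieved = 16·16/(17·57) = 256/969; |achieved − target| = 0 ≤ 64/24225 ✓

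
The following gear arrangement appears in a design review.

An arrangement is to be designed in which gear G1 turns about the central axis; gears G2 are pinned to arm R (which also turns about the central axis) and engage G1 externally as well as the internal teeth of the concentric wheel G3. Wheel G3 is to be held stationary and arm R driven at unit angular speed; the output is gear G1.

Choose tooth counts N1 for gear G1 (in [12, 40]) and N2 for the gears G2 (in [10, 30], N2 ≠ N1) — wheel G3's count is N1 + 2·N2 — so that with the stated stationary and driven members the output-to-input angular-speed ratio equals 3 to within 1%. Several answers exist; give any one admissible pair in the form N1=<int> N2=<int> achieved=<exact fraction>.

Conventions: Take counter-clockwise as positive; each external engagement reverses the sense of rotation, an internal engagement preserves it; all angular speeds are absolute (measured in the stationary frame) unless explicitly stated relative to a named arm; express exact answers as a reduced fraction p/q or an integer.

topology: planetary set — design target 3, arm = carrier (Willis)
Willis with ω_ring = 0: ω_sun/ω_arm = (N1+N3)/N1; set equal to 3  ⇒  N3/N1 = 3 − 1 = 2
N3 = N1 + 2·N2  ⇒  N2/N1 = (N3/N1 − 1)/2 = (2 − 1)/2 = 1/2
smallest multiple with N1 ≥ 12 and N2 ≥ 10: k = 10  ⇒  N1 = 10·2 = 20, N2 = 10·1 = 10 (N1 ≤ 40, N2 ≤ 30, N2 ≠ N1 ✓), N3 = 20 + 2·10 = 40
check: (N1+N3)/N1 with N1 = 20, N3 = 40 gives 3; |achieved − target| = 0 ≤ 3/100 ✓

N1=20 N2=10 achieved=3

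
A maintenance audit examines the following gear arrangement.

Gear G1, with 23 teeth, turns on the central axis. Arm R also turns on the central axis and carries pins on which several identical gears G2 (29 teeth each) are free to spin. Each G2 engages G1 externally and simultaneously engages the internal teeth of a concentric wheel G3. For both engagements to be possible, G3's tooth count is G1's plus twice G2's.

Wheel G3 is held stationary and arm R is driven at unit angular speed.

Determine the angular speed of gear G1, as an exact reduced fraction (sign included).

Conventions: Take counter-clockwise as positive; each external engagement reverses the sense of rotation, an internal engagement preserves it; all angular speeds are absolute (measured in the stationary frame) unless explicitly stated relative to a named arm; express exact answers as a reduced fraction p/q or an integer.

104/23

recognized (axles ride arm R): planetary set, 23/29/81 teeth
ring teeth: 23 + 2·29 = 81
23(ω_sun−ω_arm) = −81(ω_ring−ω_arm),  ω_ring = 0, ω_arm = 1
ω_sun = 1 − (81/23)(0−1) = 104/23
exact speed ratio = 104/23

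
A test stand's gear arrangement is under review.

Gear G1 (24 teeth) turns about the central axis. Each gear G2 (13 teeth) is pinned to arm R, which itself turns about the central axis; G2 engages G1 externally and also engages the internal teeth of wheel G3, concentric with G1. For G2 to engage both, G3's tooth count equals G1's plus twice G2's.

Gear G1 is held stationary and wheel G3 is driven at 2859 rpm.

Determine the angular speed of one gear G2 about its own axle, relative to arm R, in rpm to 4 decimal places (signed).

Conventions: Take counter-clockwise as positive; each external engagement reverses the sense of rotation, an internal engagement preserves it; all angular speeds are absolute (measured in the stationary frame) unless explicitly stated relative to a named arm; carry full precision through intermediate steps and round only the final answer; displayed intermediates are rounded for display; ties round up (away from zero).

+3566.3202 rpm

topology: planetary set — G1 24T / G2 13T / G3 50T, arm = carrier (Willis)
normalise by the input: solve with ω_ring = 1, then scale by 2859 rpm
ring teeth: 24 + 2·13 = 50
24(ω_sun−ω_arm) = −50(ω_ring−ω_arm),  ω_sun = 0, ω_ring = 1
24(0−ω_arm) = −50(1−ω_arm)  ⇒  74·ω_arm = 50  ⇒  ω_arm = 25/37
sun–planet mesh: 24·(0−25/37) = −13·(ω_p−ω_arm)  ⇒  ω_p−ω_arm = 600/481
scale: ω_p−ω_arm = 600/481 × 2859 rpm = +3566.3202 rpm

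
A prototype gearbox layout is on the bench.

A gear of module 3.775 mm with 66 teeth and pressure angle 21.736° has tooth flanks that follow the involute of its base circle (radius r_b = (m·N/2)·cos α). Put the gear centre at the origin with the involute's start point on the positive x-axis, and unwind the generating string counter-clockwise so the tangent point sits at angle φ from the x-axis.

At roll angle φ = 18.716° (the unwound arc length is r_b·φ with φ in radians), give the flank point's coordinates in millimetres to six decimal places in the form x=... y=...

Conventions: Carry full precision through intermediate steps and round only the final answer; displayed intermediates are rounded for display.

x=121.727782 y=1.330175

class = single-mesh tooth geometry [base-circle involute, m = 3.775, 66T]
pitch radius r_p = m·N/2 = 3.775·66/2 = 124.575000
base radius r_b = r_p·cos α = 124.575000·cos 21.736° = 115.717726
roll angle φ = 18.716° = 0.32665582 rad
x = r_b·(cos φ + φ·sin φ) = 121.727782
y = r_b·(sin φ − φ·cos φ) = 1.330175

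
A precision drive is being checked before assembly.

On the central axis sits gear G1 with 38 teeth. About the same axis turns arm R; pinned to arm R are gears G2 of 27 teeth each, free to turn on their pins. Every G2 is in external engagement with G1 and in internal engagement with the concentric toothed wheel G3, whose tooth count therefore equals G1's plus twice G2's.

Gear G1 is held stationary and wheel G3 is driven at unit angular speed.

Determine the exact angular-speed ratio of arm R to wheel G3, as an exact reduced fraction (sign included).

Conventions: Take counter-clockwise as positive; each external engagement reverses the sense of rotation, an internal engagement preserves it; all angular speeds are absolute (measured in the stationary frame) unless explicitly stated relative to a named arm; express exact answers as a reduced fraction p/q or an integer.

46/65

topology: planetary set — G1 38T / G2 27T / G3 92T, arm = carrier (Willis)
ring teeth: 38 + 2·27 = 92
38(ω_sun−ω_arm) = −92(ω_ring−ω_arm),  ω_sun = 0, ω_ring = 1
38(0−ω_arm) = −92(1−ω_arm)  ⇒  130·ω_arm = 92  ⇒  ω_arm = 46/65
ω_out/ω_in = 46/65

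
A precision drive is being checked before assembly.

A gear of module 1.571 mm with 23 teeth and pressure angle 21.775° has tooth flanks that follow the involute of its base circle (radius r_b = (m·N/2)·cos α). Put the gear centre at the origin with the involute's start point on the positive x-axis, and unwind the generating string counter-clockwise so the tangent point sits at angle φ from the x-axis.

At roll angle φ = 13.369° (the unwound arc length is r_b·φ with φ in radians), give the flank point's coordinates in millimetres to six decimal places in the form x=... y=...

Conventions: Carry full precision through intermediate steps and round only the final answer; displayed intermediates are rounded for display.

class = single-mesh tooth geometry [base-circle involute, m = 1.571, 23T]
pitch radius r_p = m·N/2 = 1.571·23/2 = 18.066500
base radius r_b = r_p·cos α = 18.066500·cos 21.775° = 16.777415
roll angle φ = 13.369° = 0.23333307 rad
x = r_b·(cos φ + φ·sin φ) = 17.227935
y = r_b·(sin φ − φ·cos φ) = 0.070659

x=17.227935 y=0.070659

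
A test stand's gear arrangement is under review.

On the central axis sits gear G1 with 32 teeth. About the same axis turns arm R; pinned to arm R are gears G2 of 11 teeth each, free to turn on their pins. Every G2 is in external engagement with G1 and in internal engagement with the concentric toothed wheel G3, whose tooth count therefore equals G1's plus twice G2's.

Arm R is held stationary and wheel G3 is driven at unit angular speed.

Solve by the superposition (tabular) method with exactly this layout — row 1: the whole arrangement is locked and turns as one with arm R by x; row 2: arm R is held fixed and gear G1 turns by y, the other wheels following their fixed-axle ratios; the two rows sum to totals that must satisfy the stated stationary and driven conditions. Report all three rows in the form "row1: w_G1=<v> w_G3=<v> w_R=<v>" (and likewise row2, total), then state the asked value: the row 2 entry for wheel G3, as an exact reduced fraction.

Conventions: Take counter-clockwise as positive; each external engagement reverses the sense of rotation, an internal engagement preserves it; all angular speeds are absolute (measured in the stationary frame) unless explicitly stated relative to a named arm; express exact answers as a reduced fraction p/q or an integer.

row1: w_G1=0 w_G3=0 w_R=0
row2: w_G1=-27/16 w_G3=1 w_R=0
total: w_G1=-27/16 w_G3=1 w_R=0
asked value: 1

topology: planetary set — G1 32T / G2 11T / G3 54T, arm = carrier (Willis)
superposition row 1 [locked train]: every member turns x
row 2 — arm fixed, fixed-axis ratios: sun y, ring −(32/54)·y, arm 0
boundary: total ω_arm = x = 0 and total ω_ring = x − (32/54)·y = 1  ⇒  y = -27/16, x = 0
row 2 ring = −(32/54)·(-27/16) = 1
totals (row 1 + row 2): sun 0 + (-27/16) = -27/16, ring 0 + 1 = 1, arm 0 + 0 = 0
asked cell (row2, ring) = 1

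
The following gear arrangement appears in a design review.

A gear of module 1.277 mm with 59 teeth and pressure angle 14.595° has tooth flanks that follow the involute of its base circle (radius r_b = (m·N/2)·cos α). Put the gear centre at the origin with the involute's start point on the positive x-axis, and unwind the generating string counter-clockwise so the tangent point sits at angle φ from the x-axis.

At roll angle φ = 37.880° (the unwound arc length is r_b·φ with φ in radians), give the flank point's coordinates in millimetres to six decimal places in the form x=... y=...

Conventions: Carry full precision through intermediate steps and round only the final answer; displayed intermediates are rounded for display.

recognized (one wheel, involute flank): single-mesh tooth geometry, m = 1.277, N = 59
pitch radius r_p = m·N/2 = 1.277·59/2 = 37.671500
base radius r_b = r_p·cos α = 37.671500·cos 14.595° = 36.455885
roll angle φ = 37.880° = 0.66113072 rad
x = r_b·(cos φ + φ·sin φ) = 43.573501
y = r_b·(sin φ − φ·cos φ) = 3.360513

x=43.573501 y=3.360513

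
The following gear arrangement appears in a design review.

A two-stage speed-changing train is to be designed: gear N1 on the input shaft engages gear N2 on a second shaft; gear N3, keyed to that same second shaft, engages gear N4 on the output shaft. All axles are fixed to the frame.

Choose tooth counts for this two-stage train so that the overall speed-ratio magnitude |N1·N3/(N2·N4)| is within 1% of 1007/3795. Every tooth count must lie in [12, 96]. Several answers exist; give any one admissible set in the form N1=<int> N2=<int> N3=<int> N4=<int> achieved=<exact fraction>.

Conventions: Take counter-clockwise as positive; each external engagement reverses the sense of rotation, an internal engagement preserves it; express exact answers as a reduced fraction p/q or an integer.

N1=19 N2=55 N3=53 N4=69 achieved=1007/3795

2-stage fixed-axis compound train for ratio 1007/3795
target = 1007/3795 in lowest terms: an exact hit needs N1·N3 = k·1007 and N2·N4 = k·3795 for one integer k, every count in [12, 96]; additionally prefer no 1:1 stage (N1 ≠ N2, N3 ≠ N4)
k = 1: N1·N3 = 1007 = 19·53, N2·N4 = 3795 = 55·69
achieved = 19·53/(55·69) = 1007/3795; |achieved − target| = 0 ≤ 1007/379500 ✓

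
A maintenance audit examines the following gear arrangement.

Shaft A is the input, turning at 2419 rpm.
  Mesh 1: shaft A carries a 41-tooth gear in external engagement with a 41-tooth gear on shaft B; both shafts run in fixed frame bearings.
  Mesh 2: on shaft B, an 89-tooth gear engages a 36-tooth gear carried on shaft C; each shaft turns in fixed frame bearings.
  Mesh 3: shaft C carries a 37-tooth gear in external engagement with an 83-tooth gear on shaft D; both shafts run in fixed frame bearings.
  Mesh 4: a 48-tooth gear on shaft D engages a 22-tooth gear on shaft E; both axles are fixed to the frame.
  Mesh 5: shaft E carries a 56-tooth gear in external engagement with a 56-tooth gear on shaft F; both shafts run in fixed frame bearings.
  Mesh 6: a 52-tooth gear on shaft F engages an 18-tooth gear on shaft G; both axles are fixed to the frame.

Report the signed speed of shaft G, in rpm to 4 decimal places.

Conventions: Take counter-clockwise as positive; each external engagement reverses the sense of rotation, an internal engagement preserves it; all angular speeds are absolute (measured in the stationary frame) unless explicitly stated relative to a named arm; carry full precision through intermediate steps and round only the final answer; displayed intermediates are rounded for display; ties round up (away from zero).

+16803.3704 rpm

topology: fixed-axis compound train — 6 meshes, A→G
mesh 1 [41T→41T]: ω = 2419.0000×41/41 = 2419.0000 rpm, sense flips to −
mesh 2 [89T→36T]: ω = 2419.0000×89/36 = 5980.3056 rpm, sense flips to +
mesh 3 [37T→83T]: ω = 5980.3056×37/83 = 2665.9193 rpm, sense flips to −
mesh 4 [48T→22T]: ω = 2665.9193×48/22 = 5816.5513 rpm, sense flips to +
mesh 5 [56T→56T]: ω = 5816.5513×56/56 = 5816.5513 rpm, sense flips to −
mesh 6 [52T→18T]: ω = 5816.5513×52/18 = 16803.3704 rpm, sense flips to +
signed output speed = +16803.3704 rpm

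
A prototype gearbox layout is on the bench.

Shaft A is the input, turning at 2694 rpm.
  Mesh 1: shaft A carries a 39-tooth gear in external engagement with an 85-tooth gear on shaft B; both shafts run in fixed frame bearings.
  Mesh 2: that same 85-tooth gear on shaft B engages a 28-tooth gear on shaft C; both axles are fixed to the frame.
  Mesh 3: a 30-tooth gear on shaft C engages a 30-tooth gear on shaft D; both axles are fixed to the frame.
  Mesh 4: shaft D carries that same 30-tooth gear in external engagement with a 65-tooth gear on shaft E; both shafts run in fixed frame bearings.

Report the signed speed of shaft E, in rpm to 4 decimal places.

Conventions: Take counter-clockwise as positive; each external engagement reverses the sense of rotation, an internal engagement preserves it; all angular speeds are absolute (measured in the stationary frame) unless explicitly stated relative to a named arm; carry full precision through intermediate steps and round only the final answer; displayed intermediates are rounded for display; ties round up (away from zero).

recognized (5 fixed axles, 4 meshes): fixed-axis compound train
mesh 1 [39T→85T]: ω = 2694.0000×39/85 = 1236.0706 rpm, sense flips to −
mesh 2 [85T→28T]: ω = 1236.0706×85/28 = 3752.3571 rpm, sense flips to +
mesh 3 [30T→30T]: ω = 3752.3571×30/30 = 3752.3571 rpm, sense flips to −
mesh 4 [30T→65T]: ω = 3752.3571×30/65 = 1731.8571 rpm, sense flips to +
signed output speed = +1731.8571 rpm

+1731.8571 rpm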